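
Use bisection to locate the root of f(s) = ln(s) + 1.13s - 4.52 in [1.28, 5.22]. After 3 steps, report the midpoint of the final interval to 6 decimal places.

3.003750

f(1.280000) = -2.826740, f(5.220000) = 3.031097 (opposite signs)
step 1: m = 3.250000, f(m) = 0.331155 > 0 → root in [1.280000, 3.250000]
step 2: m = 2.265000, f(m) = -1.142975 < 0 → root in [2.265000, 3.250000]
step 3: m = 2.757500, f(m) = -0.389701 < 0 → root in [2.757500, 3.250000]
Midpoint of [2.757500, 3.250000] = 3.003750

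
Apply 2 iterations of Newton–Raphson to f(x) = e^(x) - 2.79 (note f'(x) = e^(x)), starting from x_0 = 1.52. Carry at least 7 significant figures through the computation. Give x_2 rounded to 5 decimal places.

Newton update: x ← x − f(x)/f'(x).
x_0 = 1.520000: f = 1.782225, f' = 4.572225 → x_1 = 1.520000 - (1.782225)/(4.572225) = 1.130206
x_1 = 1.130206: f = 0.306295, f' = 3.096295 → x_2 = 1.130206 - (0.306295)/(3.096295) = 1.031283

1.03128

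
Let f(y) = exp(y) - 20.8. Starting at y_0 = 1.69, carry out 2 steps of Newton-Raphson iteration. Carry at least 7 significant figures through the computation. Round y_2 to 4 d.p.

3.7527

f'(y) = exp(y)
y_0 = 1.690000: f = -15.380519, f' = 5.419481 → y_1 = 1.690000 - (-15.380519)/(5.419481) = 4.528006
y_1 = 4.528006: f = 71.773794, f' = 92.573794 → y_2 = 4.528006 - (71.773794)/(92.573794) = 3.752692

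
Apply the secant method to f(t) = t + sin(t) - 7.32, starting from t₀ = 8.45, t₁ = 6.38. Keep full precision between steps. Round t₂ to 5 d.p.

7.00326

f(t_0) = 1.957577, f(t_1) = -0.843336
t_2 = 6.380000 - (-0.843336)·(6.380000 - 8.450000)/(-0.843336 - (1.957577)) = 7.003263; f(t_2) = 0.342706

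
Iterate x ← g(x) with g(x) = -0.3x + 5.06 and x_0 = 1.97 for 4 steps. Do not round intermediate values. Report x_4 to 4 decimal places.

3.8767

x_1 = g(1.970000) = 4.469000
x_2 = g(4.469000) = 3.719300
x_3 = g(3.719300) = 3.944210
x_4 = g(3.944210) = 3.876737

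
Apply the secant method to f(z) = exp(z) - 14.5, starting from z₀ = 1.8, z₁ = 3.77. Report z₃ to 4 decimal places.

Secant update: z_(k+1) = z_k − f(z_k)·(z_k − z_(k-1))/(f(z_k) − f(z_(k-1))).
f(z_0) = -8.450353, f(z_1) = 28.880065
z_2 = 3.770000 - (28.880065)·(3.770000 - 1.800000)/(28.880065 - (-8.450353)) = 2.245942; f(z_2) = -5.050689
z_3 = 2.245942 - (-5.050689)·(2.245942 - 3.770000)/(-5.050689 - (28.880065)) = 2.472802; f(z_3) = -2.644378

2.4728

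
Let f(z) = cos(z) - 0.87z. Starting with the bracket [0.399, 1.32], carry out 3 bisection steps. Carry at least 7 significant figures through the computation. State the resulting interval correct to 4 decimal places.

[0.7444, 0.8595]

f(0.399000) = 0.574320, f(1.320000) = -0.900225 (opposite signs)
step 1: m = 0.859500, f(m) = -0.094949 < 0 → root in [0.399000, 0.859500]
step 2: m = 0.629250, f(m) = 0.261022 > 0 → root in [0.629250, 0.859500]
step 3: m = 0.744375, f(m) = 0.087905 > 0 → root in [0.744375, 0.859500]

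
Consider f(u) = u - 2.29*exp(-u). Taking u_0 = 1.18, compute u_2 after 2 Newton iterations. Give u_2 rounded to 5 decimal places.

f'(u) = 1 + 2.29*exp(-u)
u_0 = 1.180000: f = 0.476332, f' = 1.703668 → u_1 = 1.180000 - (0.476332)/(1.703668) = 0.900408
u_1 = 0.900408: f = -0.030256, f' = 1.930665 → u_2 = 0.900408 - (-0.030256)/(1.930665) = 0.916080

0.91608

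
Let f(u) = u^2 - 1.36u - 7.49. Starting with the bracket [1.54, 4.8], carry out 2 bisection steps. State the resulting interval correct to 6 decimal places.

[3.170000, 3.985000]

f(1.540000) = -7.212800, f(4.800000) = 9.022000 (opposite signs)
step 1: m = 3.170000, f(m) = -1.752300 < 0 → root in [3.170000, 4.800000]
step 2: m = 3.985000, f(m) = 2.970625 > 0 → root in [3.170000, 3.985000]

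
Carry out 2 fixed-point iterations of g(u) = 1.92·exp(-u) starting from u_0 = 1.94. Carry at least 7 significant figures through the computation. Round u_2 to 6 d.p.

1.457050

u_1 = g(1.940000) = 0.275912
u_2 = g(0.275912) = 1.457050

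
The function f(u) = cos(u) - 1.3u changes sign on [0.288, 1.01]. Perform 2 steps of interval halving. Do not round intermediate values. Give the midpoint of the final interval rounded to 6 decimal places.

f(0.288000) = 0.584414, f(1.010000) = -0.781139 (opposite signs)
step 1: m = 0.649000, f(m) = -0.047011 < 0 → root in [0.288000, 0.649000]
step 2: m = 0.468500, f(m) = 0.283197 > 0 → root in [0.468500, 0.649000]
Midpoint of [0.468500, 0.649000] = 0.558750

0.558750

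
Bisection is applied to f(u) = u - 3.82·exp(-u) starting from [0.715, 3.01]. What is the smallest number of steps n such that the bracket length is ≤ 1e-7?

Initial width b − a = 3.01 − 0.715 = 2.295000.
After n steps the width is (b−a)/2^n; need (b−a)/2^n ≤ 1e-7.
So n ≥ log₂(2.295000/1e-7) = log₂(22950000.0000) ≈ 24.4520.
Hence n = 25.

25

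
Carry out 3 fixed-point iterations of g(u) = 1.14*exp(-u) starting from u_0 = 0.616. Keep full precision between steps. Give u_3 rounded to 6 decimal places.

0.615782

u_1 = g(0.616000) = 0.615715
u_2 = g(0.615715) = 0.615890
u_3 = g(0.615890) = 0.615782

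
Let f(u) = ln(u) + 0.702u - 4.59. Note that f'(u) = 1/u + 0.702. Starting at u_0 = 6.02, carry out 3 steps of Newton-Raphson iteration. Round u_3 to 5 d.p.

Newton update: u ← u − f(u)/f'(u).
u_0 = 6.020000: f = 1.431127, f' = 0.868113 → u_1 = 6.020000 - (1.431127)/(0.868113) = 4.371450
u_1 = 4.371450: f = -0.046147, f' = 0.930757 → u_2 = 4.371450 - (-0.046147)/(0.930757) = 4.421030
u_2 = 4.421030: f = -0.000064, f' = 0.928192 → u_3 = 4.421030 - (-0.000064)/(0.928192) = 4.421099

4.42110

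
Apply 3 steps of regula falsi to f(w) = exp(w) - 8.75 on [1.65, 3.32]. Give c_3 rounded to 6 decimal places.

False-position update: c = (a·f(b) − b·f(a))/(f(b) − f(a)); replace the endpoint whose sign matches f(c).
f(1.650000) = -3.543020, f(3.320000) = 18.910351
step 1: c = 1.913517, f(c) = -1.973119 < 0 → new bracket [1.913517, 3.320000]
step 2: c = 2.046405, f(c) = -1.009976 < 0 → new bracket [2.046405, 3.320000]
step 3: c = 2.110977, f(c) = -0.493696 < 0 → new bracket [2.110977, 3.320000]

2.110977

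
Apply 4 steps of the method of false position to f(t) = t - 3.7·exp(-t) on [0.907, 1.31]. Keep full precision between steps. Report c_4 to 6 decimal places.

f(0.907000) = -0.586814, f(1.310000) = 0.311666
step 1: c = 1.170207, f(c) = 0.022087 > 0 → new bracket [0.907000, 1.170207]
step 2: c = 1.160660, f(c) = 0.001525 > 0 → new bracket [0.907000, 1.160660]
step 3: c = 1.160002, f(c) = 0.000105 > 0 → new bracket [0.907000, 1.160002]
step 4: c = 1.159957, f(c) = 0.000007 > 0 → new bracket [0.907000, 1.159957]

1.159957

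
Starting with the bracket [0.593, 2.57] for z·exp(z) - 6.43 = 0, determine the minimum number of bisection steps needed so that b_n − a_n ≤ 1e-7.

Initial width b − a = 2.57 − 0.593 = 1.977000.
After n steps the width is (b−a)/2^n; need (b−a)/2^n ≤ 1e-7.
So n ≥ log₂(1.977000/1e-7) = log₂(19770000.0000) ≈ 24.2368.
Hence n = 25.

25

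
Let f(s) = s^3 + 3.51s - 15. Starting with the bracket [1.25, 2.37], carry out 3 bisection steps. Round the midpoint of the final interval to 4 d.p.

f(1.250000) = -8.659375, f(2.370000) = 6.630753 (opposite signs)
step 1: m = 1.810000, f(m) = -2.717159 < 0 → root in [1.810000, 2.370000]
step 2: m = 2.090000, f(m) = 1.465229 > 0 → root in [1.810000, 2.090000]
step 3: m = 1.950000, f(m) = -0.740625 < 0 → root in [1.950000, 2.090000]
Midpoint of [1.950000, 2.090000] = 2.020000

2.0200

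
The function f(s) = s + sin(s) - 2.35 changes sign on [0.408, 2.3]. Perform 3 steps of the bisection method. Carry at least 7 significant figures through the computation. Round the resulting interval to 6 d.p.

f(0.408000) = -1.545226, f(2.300000) = 0.695705 (opposite signs)
step 1: m = 1.354000, f(m) = -0.019408 < 0 → root in [1.354000, 2.300000]
step 2: m = 1.827000, f(m) = 0.444359 > 0 → root in [1.354000, 1.827000]
step 3: m = 1.590500, f(m) = 0.240306 > 0 → root in [1.354000, 1.590500]

[1.354000, 1.590500]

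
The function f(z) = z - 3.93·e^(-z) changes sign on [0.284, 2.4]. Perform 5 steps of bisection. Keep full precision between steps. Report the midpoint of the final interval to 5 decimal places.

1.17669

f(0.284000) = -2.674373, f(2.400000) = 2.043478 (opposite signs)
step 1: m = 1.342000, f(m) = 0.315003 > 0 → root in [0.284000, 1.342000]
step 2: m = 0.813000, f(m) = -0.930055 < 0 → root in [0.813000, 1.342000]
step 3: m = 1.077500, f(m) = -0.260451 < 0 → root in [1.077500, 1.342000]
step 4: m = 1.209750, f(m) = 0.037542 > 0 → root in [1.077500, 1.209750]
step 5: m = 1.143625, f(m) = -0.108716 < 0 → root in [1.143625, 1.209750]
Midpoint of [1.143625, 1.209750] = 1.176687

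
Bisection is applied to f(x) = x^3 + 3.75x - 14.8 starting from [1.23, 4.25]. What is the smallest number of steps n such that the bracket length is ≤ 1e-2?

9

Initial width b − a = 4.25 − 1.23 = 3.020000.
After n steps the width is (b−a)/2^n; need (b−a)/2^n ≤ 1e-2.
So n ≥ log₂(3.020000/1e-2) = log₂(302.0000) ≈ 8.2384.
Hence n = 9.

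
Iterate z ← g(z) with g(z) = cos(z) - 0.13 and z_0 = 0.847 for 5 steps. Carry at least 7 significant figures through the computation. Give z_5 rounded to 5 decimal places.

z_1 = g(0.847000) = 0.532234
z_2 = g(0.532234) = 0.731676
z_3 = g(0.731676) = 0.614056
z_4 = g(0.614056) = 0.687318
z_5 = g(0.687318) = 0.642951

0.64295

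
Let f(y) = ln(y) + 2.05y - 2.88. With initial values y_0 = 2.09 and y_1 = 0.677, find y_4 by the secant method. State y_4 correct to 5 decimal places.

Secant update: y_(k+1) = y_k − f(y_k)·(y_k − y_(k-1))/(f(y_k) − f(y_(k-1))).
f(y_0) = 2.141664, f(y_1) = -1.882234
y_2 = 0.677000 - (-1.882234)·(0.677000 - 2.090000)/(-1.882234 - (2.141664)) = 1.337950; f(y_2) = 0.153937
y_3 = 1.337950 - (0.153937)·(1.337950 - 0.677000)/(0.153937 - (-1.882234)) = 1.287982; f(y_3) = 0.013439
y_4 = 1.287982 - (0.013439)·(1.287982 - 1.337950)/(0.013439 - (0.153937)) = 1.283202; f(y_4) = -0.000077

1.28320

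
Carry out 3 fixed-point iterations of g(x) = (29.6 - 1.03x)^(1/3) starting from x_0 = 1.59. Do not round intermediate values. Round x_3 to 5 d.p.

x_1 = g(1.590000) = 3.035226
x_2 = g(3.035226) = 2.980380
x_3 = g(2.980380) = 2.982498

2.98250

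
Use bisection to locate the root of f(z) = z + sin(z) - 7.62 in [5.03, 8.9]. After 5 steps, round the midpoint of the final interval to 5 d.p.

7.02547

f(5.030000) = -3.539984, f(8.900000) = 1.781021 (opposite signs)
step 1: m = 6.965000, f(m) = -0.024797 < 0 → root in [6.965000, 8.900000]
step 2: m = 7.932500, f(m) = 1.309419 > 0 → root in [6.965000, 7.932500]
step 3: m = 7.448750, f(m) = 0.747761 > 0 → root in [6.965000, 7.448750]
step 4: m = 7.206875, f(m) = 0.384706 > 0 → root in [6.965000, 7.206875]
step 5: m = 7.085938, f(m) = 0.185208 > 0 → root in [6.965000, 7.085938]
Midpoint of [6.965000, 7.085938] = 7.025469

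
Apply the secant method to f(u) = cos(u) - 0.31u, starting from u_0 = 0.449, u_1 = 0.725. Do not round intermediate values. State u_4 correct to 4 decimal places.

1.1920

Secant update: u_(k+1) = u_k − f(u_k)·(u_k − u_(k-1))/(f(u_k) − f(u_(k-1))).
f(u_0) = 0.761692, f(u_1) = 0.523749
u_2 = 0.725000 - (0.523749)·(0.725000 - 0.449000)/(0.523749 - (0.761692)) = 1.332521; f(u_2) = -0.177054
u_3 = 1.332521 - (-0.177054)·(1.332521 - 0.725000)/(-0.177054 - (0.523749)) = 1.179034; f(u_3) = 0.016317
u_4 = 1.179034 - (0.016317)·(1.179034 - 1.332521)/(0.016317 - (-0.177054)) = 1.191986; f(u_4) = 0.000300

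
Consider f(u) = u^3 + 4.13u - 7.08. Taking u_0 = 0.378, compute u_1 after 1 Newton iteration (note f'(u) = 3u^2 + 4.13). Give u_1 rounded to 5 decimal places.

u_0 = 0.378000: f = -5.464850, f' = 4.558652 → u_1 = 0.378000 - (-5.464850)/(4.558652) = 1.576786

1.57679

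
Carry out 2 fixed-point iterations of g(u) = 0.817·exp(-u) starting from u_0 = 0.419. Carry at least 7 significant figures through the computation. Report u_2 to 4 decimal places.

u_1 = g(0.419000) = 0.537344
u_2 = g(0.537344) = 0.477371

0.4774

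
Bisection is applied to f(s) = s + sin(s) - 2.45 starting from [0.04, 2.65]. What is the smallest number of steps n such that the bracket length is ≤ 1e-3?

Initial width b − a = 2.65 − 0.04 = 2.610000.
After n steps the width is (b−a)/2^n; need (b−a)/2^n ≤ 1e-3.
So n ≥ log₂(2.610000/1e-3) = log₂(2610.0000) ≈ 11.3498.
Hence n = 12.

12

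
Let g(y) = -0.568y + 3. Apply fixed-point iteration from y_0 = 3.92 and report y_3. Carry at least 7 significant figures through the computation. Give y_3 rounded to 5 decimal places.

y_1 = g(3.920000) = 0.773440
y_2 = g(0.773440) = 2.560686
y_3 = g(2.560686) = 1.545530

1.54553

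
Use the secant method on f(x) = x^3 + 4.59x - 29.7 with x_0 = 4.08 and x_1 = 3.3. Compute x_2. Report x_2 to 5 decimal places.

2.83095

Secant update: x_(k+1) = x_k − f(x_k)·(x_k − x_(k-1))/(f(x_k) − f(x_(k-1))).
f(x_0) = 56.944512, f(x_1) = 21.384000
x_2 = 3.300000 - (21.384000)·(3.300000 - 4.080000)/(21.384000 - (56.944512)) = 2.830954; f(x_2) = 5.982192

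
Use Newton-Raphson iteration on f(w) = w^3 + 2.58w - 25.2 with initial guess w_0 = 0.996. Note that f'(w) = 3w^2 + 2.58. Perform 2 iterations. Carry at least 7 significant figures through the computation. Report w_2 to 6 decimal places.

w_0 = 0.996000: f = -21.642272, f' = 5.556048 → w_1 = 0.996000 - (-21.642272)/(5.556048) = 4.891264
w_1 = 4.891264: f = 104.440306, f' = 74.353382 → w_2 = 4.891264 - (104.440306)/(74.353382) = 3.486616

3.486616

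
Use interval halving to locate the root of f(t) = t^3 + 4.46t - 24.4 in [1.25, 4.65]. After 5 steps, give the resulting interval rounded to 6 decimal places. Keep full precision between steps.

f(1.250000) = -16.871875, f(4.650000) = 96.883625 (opposite signs)
step 1: m = 2.950000, f(m) = 14.429375 > 0 → root in [1.250000, 2.950000]
step 2: m = 2.100000, f(m) = -5.773000 < 0 → root in [2.100000, 2.950000]
step 3: m = 2.525000, f(m) = 2.959953 > 0 → root in [2.100000, 2.525000]
step 4: m = 2.312500, f(m) = -1.719795 < 0 → root in [2.312500, 2.525000]
step 5: m = 2.418750, f(m) = 0.538163 > 0 → root in [2.312500, 2.418750]

[2.312500, 2.418750]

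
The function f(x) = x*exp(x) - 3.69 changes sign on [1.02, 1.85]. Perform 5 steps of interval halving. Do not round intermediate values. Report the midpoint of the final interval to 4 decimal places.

f(1.020000) = -0.861341, f(1.850000) = 8.075666 (opposite signs)
step 1: m = 1.435000, f(m) = 2.336491 > 0 → root in [1.020000, 1.435000]
step 2: m = 1.227500, f(m) = 0.499073 > 0 → root in [1.020000, 1.227500]
step 3: m = 1.123750, f(m) = -0.232930 < 0 → root in [1.123750, 1.227500]
step 4: m = 1.175625, f(m) = 0.119222 > 0 → root in [1.123750, 1.175625]
step 5: m = 1.149688, f(m) = -0.060200 < 0 → root in [1.149688, 1.175625]
Midpoint of [1.149688, 1.175625] = 1.162656

1.1627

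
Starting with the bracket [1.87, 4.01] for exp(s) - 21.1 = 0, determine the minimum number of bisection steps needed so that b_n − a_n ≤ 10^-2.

8

Initial width b − a = 4.01 − 1.87 = 2.140000.
After n steps the width is (b−a)/2^n; need (b−a)/2^n ≤ 10^-2.
So n ≥ log₂(2.140000/10^-2) = log₂(214.0000) ≈ 7.7415.
Hence n = 8.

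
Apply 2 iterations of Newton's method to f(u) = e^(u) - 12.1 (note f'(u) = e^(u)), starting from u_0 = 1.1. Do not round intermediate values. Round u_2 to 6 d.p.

u_0 = 1.100000: f = -9.095834, f' = 3.004166 → u_1 = 1.100000 - (-9.095834)/(3.004166) = 4.127740
u_1 = 4.127740: f = 49.937566, f' = 62.037566 → u_2 = 4.127740 - (49.937566)/(62.037566) = 3.322783

3.322783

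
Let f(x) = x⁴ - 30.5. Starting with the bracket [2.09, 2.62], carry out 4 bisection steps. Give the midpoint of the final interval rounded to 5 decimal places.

f(2.090000) = -11.419702, f(2.620000) = 16.619987 (opposite signs)
step 1: m = 2.355000, f(m) = 0.258393 > 0 → root in [2.090000, 2.355000]
step 2: m = 2.222500, f(m) = -6.101278 < 0 → root in [2.222500, 2.355000]
step 3: m = 2.288750, f(m) = -3.059411 < 0 → root in [2.288750, 2.355000]
step 4: m = 2.321875, f(m) = -1.436003 < 0 → root in [2.321875, 2.355000]
Midpoint of [2.321875, 2.355000] = 2.338438

2.33844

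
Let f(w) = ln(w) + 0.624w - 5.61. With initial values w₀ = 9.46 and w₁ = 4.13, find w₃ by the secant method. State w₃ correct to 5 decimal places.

f(w_0) = 2.540112, f(w_1) = -1.614603
w_2 = 4.130000 - (-1.614603)·(4.130000 - 9.460000)/(-1.614603 - (2.540112)) = 6.201341; f(w_2) = 0.084402
w_3 = 6.201341 - (0.084402)·(6.201341 - 4.130000)/(0.084402 - (-1.614603)) = 6.098442; f(w_3) = 0.003461

6.09844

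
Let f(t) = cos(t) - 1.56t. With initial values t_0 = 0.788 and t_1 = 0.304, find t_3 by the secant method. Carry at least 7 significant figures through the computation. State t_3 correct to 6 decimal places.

0.548033

f(t_0) = -0.524015, f(t_1) = 0.479907
t_2 = 0.304000 - (0.479907)·(0.304000 - 0.788000)/(0.479907 - (-0.524015)) = 0.535367; f(t_2) = 0.024908
t_3 = 0.535367 - (0.024908)·(0.535367 - 0.304000)/(0.024908 - (0.479907)) = 0.548033; f(t_3) = -0.001381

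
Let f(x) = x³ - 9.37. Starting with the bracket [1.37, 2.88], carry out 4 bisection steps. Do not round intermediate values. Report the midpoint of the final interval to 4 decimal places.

f(1.370000) = -6.798647, f(2.880000) = 14.517872 (opposite signs)
step 1: m = 2.125000, f(m) = 0.225703 > 0 → root in [1.370000, 2.125000]
step 2: m = 1.747500, f(m) = -4.033561 < 0 → root in [1.747500, 2.125000]
step 3: m = 1.936250, f(m) = -2.110875 < 0 → root in [1.936250, 2.125000]
step 4: m = 2.030625, f(m) = -0.996844 < 0 → root in [2.030625, 2.125000]
Midpoint of [2.030625, 2.125000] = 2.077813

2.0778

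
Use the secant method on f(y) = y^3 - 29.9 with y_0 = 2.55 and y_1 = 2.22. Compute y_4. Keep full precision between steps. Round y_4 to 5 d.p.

3.09860

f(y_0) = -13.318625, f(y_1) = -18.958952
y_2 = 2.220000 - (-18.958952)·(2.220000 - 2.550000)/(-18.958952 - (-13.318625)) = 3.329236; f(y_2) = 7.000629
y_3 = 3.329236 - (7.000629)·(3.329236 - 2.220000)/(7.000629 - (-18.958952)) = 3.030104; f(y_3) = -2.079016
y_4 = 3.030104 - (-2.079016)·(3.030104 - 3.329236)/(-2.079016 - (7.000629)) = 3.098598; f(y_4) = -0.149410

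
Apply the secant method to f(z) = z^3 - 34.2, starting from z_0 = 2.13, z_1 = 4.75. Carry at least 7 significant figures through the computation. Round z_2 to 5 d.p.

Secant update: z_(k+1) = z_k − f(z_k)·(z_k − z_(k-1))/(f(z_k) − f(z_(k-1))).
f(z_0) = -24.536403, f(z_1) = 72.971875
z_2 = 4.750000 - (72.971875)·(4.750000 - 2.130000)/(72.971875 - (-24.536403)) = 2.789281; f(z_2) = -12.499142

2.78928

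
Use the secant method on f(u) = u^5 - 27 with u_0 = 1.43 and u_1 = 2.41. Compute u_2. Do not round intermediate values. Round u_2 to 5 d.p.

1.70350

f(u_0) = -21.020289, f(u_1) = 54.299002
u_2 = 2.410000 - (54.299002)·(2.410000 - 1.430000)/(54.299002 - (-21.020289)) = 1.703501; f(u_2) = -12.654633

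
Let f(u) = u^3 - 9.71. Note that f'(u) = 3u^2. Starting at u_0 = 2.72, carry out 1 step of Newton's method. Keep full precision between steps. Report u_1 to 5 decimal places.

2.25082

Newton update: u ← u − f(u)/f'(u).
u_0 = 2.720000: f = 10.413648, f' = 22.195200 → u_1 = 2.720000 - (10.413648)/(22.195200) = 2.250815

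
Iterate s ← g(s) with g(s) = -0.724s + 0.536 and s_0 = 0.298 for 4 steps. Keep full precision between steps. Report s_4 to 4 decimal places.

s_1 = g(0.298000) = 0.320248
s_2 = g(0.320248) = 0.304140
s_3 = g(0.304140) = 0.315802
s_4 = g(0.315802) = 0.307359

0.3074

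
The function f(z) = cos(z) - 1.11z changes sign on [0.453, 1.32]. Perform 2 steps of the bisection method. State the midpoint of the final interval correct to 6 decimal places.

f(0.453000) = 0.396308, f(1.320000) = -1.217025 (opposite signs)
step 1: m = 0.886500, f(m) = -0.351887 < 0 → root in [0.453000, 0.886500]
step 2: m = 0.669750, f(m) = 0.040554 > 0 → root in [0.669750, 0.886500]
Midpoint of [0.669750, 0.886500] = 0.778125

0.778125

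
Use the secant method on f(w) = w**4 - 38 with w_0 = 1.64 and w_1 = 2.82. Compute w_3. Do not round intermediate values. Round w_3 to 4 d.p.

f(w_0) = -30.766052, f(w_1) = 25.240666
w_2 = 2.820000 - (25.240666)·(2.820000 - 1.640000)/(25.240666 - (-30.766052)) = 2.288207; f(w_2) = -10.585447
w_3 = 2.288207 - (-10.585447)·(2.288207 - 2.820000)/(-10.585447 - (25.240666)) = 2.445334; f(w_3) = -2.243662

2.4453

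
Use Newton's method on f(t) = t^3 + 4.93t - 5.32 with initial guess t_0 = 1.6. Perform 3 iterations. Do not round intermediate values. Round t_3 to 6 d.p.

0.920790

f'(t) = 3t^2 + 4.93
t_0 = 1.600000: f = 6.664000, f' = 12.610000 → t_1 = 1.600000 - (6.664000)/(12.610000) = 1.071531
t_1 = 1.071531: f = 1.192953, f' = 8.374533 → t_2 = 1.071531 - (1.192953)/(8.374533) = 0.929080
t_2 = 0.929080: f = 0.062340, f' = 7.519571 → t_3 = 0.929080 - (0.062340)/(7.519571) = 0.920790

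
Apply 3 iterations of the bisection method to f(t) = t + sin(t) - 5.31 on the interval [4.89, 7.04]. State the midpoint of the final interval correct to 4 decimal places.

f(4.890000) = -1.404269, f(7.040000) = 2.416609 (opposite signs)
step 1: m = 5.965000, f(m) = 0.342157 > 0 → root in [4.890000, 5.965000]
step 2: m = 5.427500, f(m) = -0.637520 < 0 → root in [5.427500, 5.965000]
step 3: m = 5.696250, f(m) = -0.167562 < 0 → root in [5.696250, 5.965000]
Midpoint of [5.696250, 5.965000] = 5.830625

5.8306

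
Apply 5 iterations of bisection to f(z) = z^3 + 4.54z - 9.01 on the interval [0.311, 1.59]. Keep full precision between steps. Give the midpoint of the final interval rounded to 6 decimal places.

1.410141

f(0.311000) = -7.567980, f(1.590000) = 2.228279 (opposite signs)
step 1: m = 0.950500, f(m) = -3.836001 < 0 → root in [0.950500, 1.590000]
step 2: m = 1.270250, f(m) = -1.193472 < 0 → root in [1.270250, 1.590000]
step 3: m = 1.430125, f(m) = 0.407741 > 0 → root in [1.270250, 1.430125]
step 4: m = 1.350188, f(m) = -0.418748 < 0 → root in [1.350188, 1.430125]
step 5: m = 1.390156, f(m) = -0.012166 < 0 → root in [1.390156, 1.430125]
Midpoint of [1.390156, 1.430125] = 1.410141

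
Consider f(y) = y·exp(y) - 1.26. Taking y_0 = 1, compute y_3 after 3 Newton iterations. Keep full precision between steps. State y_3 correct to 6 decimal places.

0.654712

f'(y) = (y + 1)·exp(y)
y_0 = 1.000000: f = 1.458282, f' = 5.436564 → y_1 = 1.000000 - (1.458282)/(5.436564) = 0.731764
y_1 = 0.731764: f = 0.261150, f' = 3.599895 → y_2 = 0.731764 - (0.261150)/(3.599895) = 0.659220
y_2 = 0.659220: f = 0.014460, f' = 3.207744 → y_3 = 0.659220 - (0.014460)/(3.207744) = 0.654712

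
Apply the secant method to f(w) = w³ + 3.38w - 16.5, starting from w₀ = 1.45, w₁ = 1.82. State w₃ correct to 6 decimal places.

f(w_0) = -8.550375, f(w_1) = -4.319832
w_2 = 1.820000 - (-4.319832)·(1.820000 - 1.450000)/(-4.319832 - (-8.550375)) = 2.197809; f(w_2) = 1.544815
w_3 = 2.197809 - (1.544815)·(2.197809 - 1.820000)/(1.544815 - (-4.319832)) = 2.098290; f(w_3) = -0.169387

2.098290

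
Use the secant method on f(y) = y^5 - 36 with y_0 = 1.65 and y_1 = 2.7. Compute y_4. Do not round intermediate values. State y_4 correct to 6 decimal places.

2.072124

Secant update: y_(k+1) = y_k − f(y_k)·(y_k − y_(k-1))/(f(y_k) − f(y_(k-1))).
f(y_0) = -23.770190, f(y_1) = 107.489070
y_2 = 2.700000 - (107.489070)·(2.700000 - 1.650000)/(107.489070 - (-23.770190)) = 1.840148; f(y_2) = -14.900902
y_3 = 1.840148 - (-14.900902)·(1.840148 - 2.700000)/(-14.900902 - (107.489070)) = 1.944835; f(y_3) = -8.176402
y_4 = 1.944835 - (-8.176402)·(1.944835 - 1.840148)/(-8.176402 - (-14.900902)) = 2.072124; f(y_4) = 2.201355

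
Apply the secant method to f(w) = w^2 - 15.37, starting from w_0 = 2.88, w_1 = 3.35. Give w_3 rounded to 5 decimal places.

f(w_0) = -7.075600, f(w_1) = -4.147500
w_2 = 3.350000 - (-4.147500)·(3.350000 - 2.880000)/(-4.147500 - (-7.075600)) = 4.015730; f(w_2) = 0.756090
w_3 = 4.015730 - (0.756090)·(4.015730 - 3.350000)/(0.756090 - (-4.147500)) = 3.913081; f(w_3) = -0.057800

3.91308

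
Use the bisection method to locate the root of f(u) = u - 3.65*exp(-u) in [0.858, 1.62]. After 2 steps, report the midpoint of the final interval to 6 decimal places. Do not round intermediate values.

1.143750

f(0.858000) = -0.689634, f(1.620000) = 0.897670 (opposite signs)
step 1: m = 1.239000, f(m) = 0.181691 > 0 → root in [0.858000, 1.239000]
step 2: m = 1.048500, f(m) = -0.230690 < 0 → root in [1.048500, 1.239000]
Midpoint of [1.048500, 1.239000] = 1.143750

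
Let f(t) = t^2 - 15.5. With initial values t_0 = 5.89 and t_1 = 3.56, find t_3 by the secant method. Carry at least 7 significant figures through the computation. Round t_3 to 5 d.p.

Secant update: t_(k+1) = t_k − f(t_k)·(t_k − t_(k-1))/(f(t_k) − f(t_(k-1))).
f(t_0) = 19.192100, f(t_1) = -2.826400
t_2 = 3.560000 - (-2.826400)·(3.560000 - 5.890000)/(-2.826400 - (19.192100)) = 3.859090; f(t_2) = -0.607425
t_3 = 3.859090 - (-0.607425)·(3.859090 - 3.560000)/(-0.607425 - (-2.826400)) = 3.940963; f(t_3) = 0.031191

3.94096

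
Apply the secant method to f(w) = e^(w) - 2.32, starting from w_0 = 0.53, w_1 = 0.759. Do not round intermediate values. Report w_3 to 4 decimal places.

0.8410

f(w_0) = -0.621068, f(w_1) = -0.183861
w_2 = 0.759000 - (-0.183861)·(0.759000 - 0.530000)/(-0.183861 - (-0.621068)) = 0.855303; f(w_2) = 0.032086
w_3 = 0.855303 - (0.032086)·(0.855303 - 0.759000)/(0.032086 - (-0.183861)) = 0.840994; f(w_3) = -0.001330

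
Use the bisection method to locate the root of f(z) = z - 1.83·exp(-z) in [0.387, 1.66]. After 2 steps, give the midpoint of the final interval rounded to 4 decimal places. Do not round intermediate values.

f(0.387000) = -0.855737, f(1.660000) = 1.312046 (opposite signs)
step 1: m = 1.023500, f(m) = 0.365917 > 0 → root in [0.387000, 1.023500]
step 2: m = 0.705250, f(m) = -0.198743 < 0 → root in [0.705250, 1.023500]
Midpoint of [0.705250, 1.023500] = 0.864375

0.8644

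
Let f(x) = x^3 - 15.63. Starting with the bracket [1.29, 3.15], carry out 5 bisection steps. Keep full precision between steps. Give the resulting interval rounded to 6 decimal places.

[2.452500, 2.510625]

f(1.290000) = -13.483311, f(3.150000) = 15.625875 (opposite signs)
step 1: m = 2.220000, f(m) = -4.688952 < 0 → root in [2.220000, 3.150000]
step 2: m = 2.685000, f(m) = 3.726769 > 0 → root in [2.220000, 2.685000]
step 3: m = 2.452500, f(m) = -0.878810 < 0 → root in [2.452500, 2.685000]
step 4: m = 2.568750, f(m) = 1.319837 > 0 → root in [2.452500, 2.568750]
step 5: m = 2.510625, f(m) = 0.195067 > 0 → root in [2.452500, 2.510625]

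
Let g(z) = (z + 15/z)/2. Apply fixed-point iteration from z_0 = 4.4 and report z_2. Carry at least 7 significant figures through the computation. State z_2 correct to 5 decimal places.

z_1 = g(4.400000) = 3.904545
z_2 = g(3.904545) = 3.873111

3.87311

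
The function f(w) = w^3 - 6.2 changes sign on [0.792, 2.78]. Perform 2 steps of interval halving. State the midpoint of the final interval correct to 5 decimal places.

f(0.792000) = -5.703207, f(2.780000) = 15.284952 (opposite signs)
step 1: m = 1.786000, f(m) = -0.503024 < 0 → root in [1.786000, 2.780000]
step 2: m = 2.283000, f(m) = 5.699199 > 0 → root in [1.786000, 2.283000]
Midpoint of [1.786000, 2.283000] = 2.034500

2.03450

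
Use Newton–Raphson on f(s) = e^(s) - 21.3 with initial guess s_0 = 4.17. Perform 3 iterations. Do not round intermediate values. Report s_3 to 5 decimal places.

Newton update: s ← s − f(s)/f'(s).
f'(s) = e^(s)
s_0 = 4.170000: f = 43.415452, f' = 64.715452 → s_1 = 4.170000 - (43.415452)/(64.715452) = 3.499133
s_1 = 3.499133: f = 11.786758, f' = 33.086758 → s_2 = 3.499133 - (11.786758)/(33.086758) = 3.142895
s_2 = 3.142895: f = 1.870854, f' = 23.170854 → s_3 = 3.142895 - (1.870854)/(23.170854) = 3.062154

3.06215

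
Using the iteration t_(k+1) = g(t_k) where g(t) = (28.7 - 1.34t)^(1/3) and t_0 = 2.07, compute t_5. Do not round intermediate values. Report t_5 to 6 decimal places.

2.915913

t_1 = g(2.070000) = 2.959690
t_2 = g(2.959690) = 2.913611
t_3 = g(2.913611) = 2.916033
t_4 = g(2.916033) = 2.915906
t_5 = g(2.915906) = 2.915913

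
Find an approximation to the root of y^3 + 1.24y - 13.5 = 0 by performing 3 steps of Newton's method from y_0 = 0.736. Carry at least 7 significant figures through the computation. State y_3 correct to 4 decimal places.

f'(y) = 3y^2 + 1.24
y_0 = 0.736000: f = -12.188672, f' = 2.865088 → y_1 = 0.736000 - (-12.188672)/(2.865088) = 4.990205
y_1 = 4.990205: f = 116.954669, f' = 75.946438 → y_2 = 4.990205 - (116.954669)/(75.946438) = 3.450242
y_2 = 3.450242: f = 31.850585, f' = 36.952520 → y_3 = 3.450242 - (31.850585)/(36.952520) = 2.588310

2.5883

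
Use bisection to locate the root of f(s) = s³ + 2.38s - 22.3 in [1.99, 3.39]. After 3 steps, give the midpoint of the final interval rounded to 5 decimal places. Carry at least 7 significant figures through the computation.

2.60250

f(1.990000) = -9.683201, f(3.390000) = 24.726419 (opposite signs)
step 1: m = 2.690000, f(m) = 3.567309 > 0 → root in [1.990000, 2.690000]
step 2: m = 2.340000, f(m) = -3.917896 < 0 → root in [2.340000, 2.690000]
step 3: m = 2.515000, f(m) = -0.406359 < 0 → root in [2.515000, 2.690000]
Midpoint of [2.515000, 2.690000] = 2.602500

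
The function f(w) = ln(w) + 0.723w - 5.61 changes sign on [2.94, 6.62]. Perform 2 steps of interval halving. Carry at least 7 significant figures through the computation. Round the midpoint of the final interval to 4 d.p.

5.2400

f(2.940000) = -2.405970, f(6.620000) = 1.066355 (opposite signs)
step 1: m = 4.780000, f(m) = -0.589619 < 0 → root in [4.780000, 6.620000]
step 2: m = 5.700000, f(m) = 0.251566 > 0 → root in [4.780000, 5.700000]
Midpoint of [4.780000, 5.700000] = 5.240000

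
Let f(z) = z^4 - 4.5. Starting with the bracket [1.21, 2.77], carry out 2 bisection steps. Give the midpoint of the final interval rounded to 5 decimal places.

f(1.210000) = -2.356411, f(2.770000) = 54.373394 (opposite signs)
step 1: m = 1.990000, f(m) = 11.182392 > 0 → root in [1.210000, 1.990000]
step 2: m = 1.600000, f(m) = 2.053600 > 0 → root in [1.210000, 1.600000]
Midpoint of [1.210000, 1.600000] = 1.405000

1.40500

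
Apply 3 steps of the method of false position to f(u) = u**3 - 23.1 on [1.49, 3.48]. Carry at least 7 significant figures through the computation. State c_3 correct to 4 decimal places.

2.8342

f(1.490000) = -19.792051, f(3.480000) = 19.044192
step 1: c = 2.504160, f(c) = -7.396862 < 0 → new bracket [2.504160, 3.480000]
step 2: c = 2.777151, f(c) = -1.681042 < 0 → new bracket [2.777151, 3.480000]
step 3: c = 2.834159, f(c) = -0.334729 < 0 → new bracket [2.834159, 3.480000]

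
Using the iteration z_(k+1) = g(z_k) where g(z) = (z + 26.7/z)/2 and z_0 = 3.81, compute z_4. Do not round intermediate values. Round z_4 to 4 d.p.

z_1 = g(3.810000) = 5.408937
z_2 = g(5.408937) = 5.172606
z_3 = g(5.172606) = 5.167207
z_4 = g(5.167207) = 5.167204

5.1672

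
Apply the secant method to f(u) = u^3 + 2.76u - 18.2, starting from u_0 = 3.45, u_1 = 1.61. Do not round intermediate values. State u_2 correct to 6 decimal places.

2.030145

f(u_0) = 32.385625, f(u_1) = -9.583119
u_2 = 1.610000 - (-9.583119)·(1.610000 - 3.450000)/(-9.583119 - (32.385625)) = 2.030145; f(u_2) = -4.229587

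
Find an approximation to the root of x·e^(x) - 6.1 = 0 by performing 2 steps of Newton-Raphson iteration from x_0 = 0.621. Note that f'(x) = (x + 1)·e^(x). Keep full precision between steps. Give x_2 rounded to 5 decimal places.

x_0 = 0.621000: f = -4.944451, f' = 3.016337 → x_1 = 0.621000 - (-4.944451)/(3.016337) = 2.260223
x_1 = 2.260223: f = 15.564764, f' = 31.249995 → x_2 = 2.260223 - (15.564764)/(31.249995) = 1.762151

1.76215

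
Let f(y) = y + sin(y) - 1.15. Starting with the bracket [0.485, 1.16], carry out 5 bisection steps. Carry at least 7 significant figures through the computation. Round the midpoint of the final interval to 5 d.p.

0.60102

f(0.485000) = -0.198792, f(1.160000) = 0.926803 (opposite signs)
step 1: m = 0.822500, f(m) = 0.405349 > 0 → root in [0.485000, 0.822500]
step 2: m = 0.653750, f(m) = 0.111917 > 0 → root in [0.485000, 0.653750]
step 3: m = 0.569375, f(m) = -0.041519 < 0 → root in [0.569375, 0.653750]
step 4: m = 0.611563, f(m) = 0.035710 > 0 → root in [0.569375, 0.611563]
step 5: m = 0.590469, f(m) = -0.002781 < 0 → root in [0.590469, 0.611563]
Midpoint of [0.590469, 0.611563] = 0.601016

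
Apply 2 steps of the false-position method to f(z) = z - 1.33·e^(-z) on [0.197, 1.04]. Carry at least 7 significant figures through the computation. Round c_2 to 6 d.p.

0.679952

False-position update: c = (a·f(b) − b·f(a))/(f(b) − f(a)); replace the endpoint whose sign matches f(c).
f(0.197000) = -0.895184, f(1.040000) = 0.569905
step 1: c = 0.712081, f(c) = 0.059554 > 0 → new bracket [0.197000, 0.712081]
step 2: c = 0.679952, f(c) = 0.006119 > 0 → new bracket [0.197000, 0.679952]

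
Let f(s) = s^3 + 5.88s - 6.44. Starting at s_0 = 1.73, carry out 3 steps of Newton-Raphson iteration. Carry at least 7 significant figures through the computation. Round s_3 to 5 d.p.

0.94965

f'(s) = 3s^2 + 5.88
s_0 = 1.730000: f = 8.910117, f' = 14.858700 → s_1 = 1.730000 - (8.910117)/(14.858700) = 1.130343
s_1 = 1.130343: f = 1.650632, f' = 9.713029 → s_2 = 1.130343 - (1.650632)/(9.713029) = 0.960403
s_2 = 0.960403: f = 0.093024, f' = 8.647124 → s_3 = 0.960403 - (0.093024)/(8.647124) = 0.949646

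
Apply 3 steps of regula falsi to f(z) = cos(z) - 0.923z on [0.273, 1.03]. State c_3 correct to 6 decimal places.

0.774365

False-position update: c = (a·f(b) − b·f(a))/(f(b) − f(a)); replace the endpoint whose sign matches f(c).
f(0.273000) = 0.710987, f(1.030000) = -0.435871
step 1: c = 0.742297, f(c) = 0.051777 > 0 → new bracket [0.742297, 1.030000]
step 2: c = 0.772845, f(c) = 0.002592 > 0 → new bracket [0.772845, 1.030000]
step 3: c = 0.774365, f(c) = 0.000127 > 0 → new bracket [0.774365, 1.030000]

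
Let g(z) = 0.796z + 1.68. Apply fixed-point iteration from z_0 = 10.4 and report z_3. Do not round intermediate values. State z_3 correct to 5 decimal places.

9.32708

z_1 = g(10.400000) = 9.958400
z_2 = g(9.958400) = 9.606886
z_3 = g(9.606886) = 9.327082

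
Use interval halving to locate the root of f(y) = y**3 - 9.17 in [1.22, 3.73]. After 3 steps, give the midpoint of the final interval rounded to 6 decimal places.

f(1.220000) = -7.354152, f(3.730000) = 42.725117 (opposite signs)
step 1: m = 2.475000, f(m) = 5.990922 > 0 → root in [1.220000, 2.475000]
step 2: m = 1.847500, f(m) = -2.864009 < 0 → root in [1.847500, 2.475000]
step 3: m = 2.161250, f(m) = 0.925202 > 0 → root in [1.847500, 2.161250]
Midpoint of [1.847500, 2.161250] = 2.004375

2.004375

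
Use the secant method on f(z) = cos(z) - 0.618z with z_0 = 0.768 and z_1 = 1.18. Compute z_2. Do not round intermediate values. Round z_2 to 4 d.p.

f(z_0) = 0.244678, f(z_1) = -0.348315
z_2 = 1.180000 - (-0.348315)·(1.180000 - 0.768000)/(-0.348315 - (0.244678)) = 0.937997; f(z_2) = 0.011722

0.9380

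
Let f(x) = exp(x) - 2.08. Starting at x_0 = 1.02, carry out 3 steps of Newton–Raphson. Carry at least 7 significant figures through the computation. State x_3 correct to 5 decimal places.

0.73237

f'(x) = exp(x)
x_0 = 1.020000: f = 0.693195, f' = 2.773195 → x_1 = 1.020000 - (0.693195)/(2.773195) = 0.770037
x_1 = 0.770037: f = 0.079847, f' = 2.159847 → x_2 = 0.770037 - (0.079847)/(2.159847) = 0.733069
x_2 = 0.733069: f = 0.001458, f' = 2.081458 → x_3 = 0.733069 - (0.001458)/(2.081458) = 0.732368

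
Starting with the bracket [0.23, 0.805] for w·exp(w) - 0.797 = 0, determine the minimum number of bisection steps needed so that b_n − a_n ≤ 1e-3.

Initial width b − a = 0.805 − 0.23 = 0.575000.
After n steps the width is (b−a)/2^n; need (b−a)/2^n ≤ 1e-3.
So n ≥ log₂(0.575000/1e-3) = log₂(575.0000) ≈ 9.1674.
Hence n = 10.

10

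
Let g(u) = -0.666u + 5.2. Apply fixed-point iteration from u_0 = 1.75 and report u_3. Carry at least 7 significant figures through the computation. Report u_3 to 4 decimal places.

u_1 = g(1.750000) = 4.034500
u_2 = g(4.034500) = 2.513023
u_3 = g(2.513023) = 3.526327

3.5263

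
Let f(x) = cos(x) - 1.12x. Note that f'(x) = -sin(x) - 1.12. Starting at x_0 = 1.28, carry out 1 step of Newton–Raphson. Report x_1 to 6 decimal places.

0.728087

x_0 = 1.280000: f = -1.146885, f' = -2.078016 → x_1 = 1.280000 - (-1.146885)/(-2.078016) = 0.728087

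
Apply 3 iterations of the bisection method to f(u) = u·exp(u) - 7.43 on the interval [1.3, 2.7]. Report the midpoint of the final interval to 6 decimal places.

f(1.300000) = -2.659914, f(2.700000) = 32.745276 (opposite signs)
step 1: m = 2.000000, f(m) = 7.348112 > 0 → root in [1.300000, 2.000000]
step 2: m = 1.650000, f(m) = 1.161517 > 0 → root in [1.300000, 1.650000]
step 3: m = 1.475000, f(m) = -0.982722 < 0 → root in [1.475000, 1.650000]
Midpoint of [1.475000, 1.650000] = 1.562500

1.562500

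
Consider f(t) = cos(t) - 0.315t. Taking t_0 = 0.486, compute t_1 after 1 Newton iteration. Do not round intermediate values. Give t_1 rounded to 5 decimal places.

Newton update: t ← t − f(t)/f'(t).
f'(t) = -sin(t) - 0.315
t_0 = 0.486000: f = 0.731118, f' = -0.782093 → t_1 = 0.486000 - (0.731118)/(-0.782093) = 1.420823

1.42082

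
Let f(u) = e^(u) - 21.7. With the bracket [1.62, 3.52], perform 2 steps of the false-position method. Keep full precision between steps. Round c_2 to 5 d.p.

f(1.620000) = -16.646910, f(3.520000) = 12.084428
step 1: c = 2.720858, f(c) = -6.506645 < 0 → new bracket [2.720858, 3.520000]
step 2: c = 3.000548, f(c) = -1.603455 < 0 → new bracket [3.000548, 3.520000]

3.00055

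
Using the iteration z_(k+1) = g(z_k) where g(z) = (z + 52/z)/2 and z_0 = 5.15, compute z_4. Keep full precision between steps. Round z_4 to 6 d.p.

z_1 = g(5.150000) = 7.623544
z_2 = g(7.623544) = 7.222259
z_3 = g(7.222259) = 7.211111
z_4 = g(7.211111) = 7.211103

7.211103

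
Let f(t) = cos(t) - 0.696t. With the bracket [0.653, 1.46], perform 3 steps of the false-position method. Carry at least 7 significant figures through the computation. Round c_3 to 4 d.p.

0.8966

f(0.653000) = 0.339777, f(1.460000) = -0.905590
step 1: c = 0.873176, f(c) = 0.034665 > 0 → new bracket [0.873176, 1.460000]
step 2: c = 0.894811, f(c) = 0.002878 > 0 → new bracket [0.894811, 1.460000]
step 3: c = 0.896601, f(c) = 0.000234 > 0 → new bracket [0.896601, 1.460000]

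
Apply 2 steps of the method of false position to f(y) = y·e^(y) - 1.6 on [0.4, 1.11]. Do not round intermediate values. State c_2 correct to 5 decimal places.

0.72874

f(0.400000) = -1.003270, f(1.110000) = 1.768138
step 1: c = 0.657025, f(c) = -0.332569 < 0 → new bracket [0.657025, 1.110000]
step 2: c = 0.728737, f(c) = -0.089721 < 0 → new bracket [0.728737, 1.110000]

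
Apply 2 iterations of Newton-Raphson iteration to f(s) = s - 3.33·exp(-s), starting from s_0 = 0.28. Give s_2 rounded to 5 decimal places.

1.09453

f'(s) = 1 + 3.33·exp(-s)
s_0 = 0.280000: f = -2.236760, f' = 3.516760 → s_1 = 0.280000 - (-2.236760)/(3.516760) = 0.916029
s_1 = 0.916029: f = -0.416321, f' = 2.332349 → s_2 = 0.916029 - (-0.416321)/(2.332349) = 1.094527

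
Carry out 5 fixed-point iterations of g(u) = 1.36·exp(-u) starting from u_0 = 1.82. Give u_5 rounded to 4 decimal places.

u_1 = g(1.820000) = 0.220355
u_2 = g(0.220355) = 1.091038
u_3 = g(1.091038) = 0.456780
u_4 = g(0.456780) = 0.861315
u_5 = g(0.861315) = 0.574744

0.5747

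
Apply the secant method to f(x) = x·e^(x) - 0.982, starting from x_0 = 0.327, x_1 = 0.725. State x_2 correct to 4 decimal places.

0.5286

Secant update: x_(k+1) = x_k − f(x_k)·(x_k − x_(k-1))/(f(x_k) − f(x_(k-1))).
f(x_0) = -0.528516, f(x_1) = 0.514930
x_2 = 0.725000 - (0.514930)·(0.725000 - 0.327000)/(0.514930 - (-0.528516)) = 0.528591; f(x_2) = -0.085224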